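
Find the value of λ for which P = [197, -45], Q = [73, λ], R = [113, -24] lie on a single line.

-14

The three points are collinear iff det[PQ; PR] = 0.
This determinant is linear in λ: (84)λ + (1176) = 0, so λ = -14.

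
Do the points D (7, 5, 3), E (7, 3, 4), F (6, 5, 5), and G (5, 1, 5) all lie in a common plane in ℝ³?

With D as base: DE = (0, -2, 1), DF = (-1, 0, 2), DG = (-2, -4, 2).
DF × DG = (8, -2, 4).
DE · (DF × DG) = 8.
Since 8 ≠ 0, the four points are not coplanar.

No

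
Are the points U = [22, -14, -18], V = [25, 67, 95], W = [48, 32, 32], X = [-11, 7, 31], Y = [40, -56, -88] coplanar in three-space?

Yes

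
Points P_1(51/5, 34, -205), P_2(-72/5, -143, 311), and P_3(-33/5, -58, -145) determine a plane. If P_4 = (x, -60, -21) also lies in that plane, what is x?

A normal to the plane is n = P_1P_2 × P_1P_3 = (36852, -35964/5, -3552/5).
P_4 lies in the plane iff n · P_1P_4 = 0.
This gives (36852)x + (847596/5) = 0, so x = -23/5.

-23/5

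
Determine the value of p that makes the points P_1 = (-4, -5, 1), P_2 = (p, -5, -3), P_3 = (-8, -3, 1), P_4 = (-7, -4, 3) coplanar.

-2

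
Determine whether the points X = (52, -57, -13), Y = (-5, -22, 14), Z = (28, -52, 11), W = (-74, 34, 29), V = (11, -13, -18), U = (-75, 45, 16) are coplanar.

The plane through X, Y, Z has normal n = XY × XZ = (705, 720, 555) and equation n·P = -11595.
Checking the remaining points: n·W = -11595, n·V = -11595, n·U = -11595.
All equal -11595, so all 6 points lie in one plane.

Yes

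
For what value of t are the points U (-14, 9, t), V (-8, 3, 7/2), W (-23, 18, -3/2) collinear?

Direction VW = (-15, 15, -5). From the x-coordinate of U, the parameter along the line is τ = (-14 − (-8))/(-15) = 2/5.
Then t = 7/2 + 2/5·(-5) = 3/2.

3/2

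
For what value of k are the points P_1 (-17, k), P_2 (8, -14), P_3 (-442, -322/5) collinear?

-84/5

The three points are collinear iff det[P_1P_2; P_1P_3] = 0.
This determinant is linear in k: (-450)k + (-7560) = 0, so k = -84/5.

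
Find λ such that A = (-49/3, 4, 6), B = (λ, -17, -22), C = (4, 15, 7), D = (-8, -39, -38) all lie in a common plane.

2

Coplanarity ⇔ det[AB; AC; AD] = 0.
Expanding, this is linear in λ: (-441)λ + (882) = 0.
So λ = 2.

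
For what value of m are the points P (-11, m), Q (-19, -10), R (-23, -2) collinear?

The three points are collinear iff det[PQ; PR] = 0.
This determinant is linear in m: (-4)m + (-104) = 0, so m = -26.

-26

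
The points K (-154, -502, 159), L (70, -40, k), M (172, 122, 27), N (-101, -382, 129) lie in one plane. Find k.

53

Normal to plane KMN: n = (-2880, 2784, 6048); plane equation n·P = 7584.
Requiring n·L = 7584: (6048)k + (-312960) = 7584.
So k = 53.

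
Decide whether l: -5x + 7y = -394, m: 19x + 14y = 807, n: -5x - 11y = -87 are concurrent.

The three lines meet at one point iff the augmented coefficient matrix [aᵢ bᵢ cᵢ] has rank < 3, i.e. its determinant vanishes.
Here the determinant is -203.
Nonzero, so no common point exists.

No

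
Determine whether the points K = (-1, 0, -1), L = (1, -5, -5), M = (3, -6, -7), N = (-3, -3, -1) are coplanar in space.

With K as base: KL = (2, -5, -4), KM = (4, -6, -6), KN = (-2, -3, 0).
KM × KN = (-18, 12, -24).
KL · (KM × KN) = 0.
The scalar triple product vanishes, so the four points are coplanar.

Yes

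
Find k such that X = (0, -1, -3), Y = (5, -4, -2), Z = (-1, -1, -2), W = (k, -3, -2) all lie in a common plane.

Normal to plane XYZ: n = (-3, -6, -3); plane equation n·P = 15.
Requiring n·W = 15: (-3)k + (24) = 15.
So k = 3.

3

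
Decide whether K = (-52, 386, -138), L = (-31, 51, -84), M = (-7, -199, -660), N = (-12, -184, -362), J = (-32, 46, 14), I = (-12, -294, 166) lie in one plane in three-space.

The plane through K, L, M has normal n = KL × KM = (206460, 13392, 2790) and equation n·P = -5951628.
Checking the remaining points: n·N = -5951628, n·J = -5951628, n·I = -5951628.
All equal -5951628, so all 6 points lie in one plane.

Yes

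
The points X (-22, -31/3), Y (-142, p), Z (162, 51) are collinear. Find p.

The three points are collinear iff det[XY; XZ] = 0.
This determinant is linear in p: (-184)p + (-27784/3) = 0, so p = -151/3.

-151/3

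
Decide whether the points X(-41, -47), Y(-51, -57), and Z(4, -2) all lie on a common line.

Yes

XY = (-10, -10), XZ = (45, 45).
det[XY; XZ] = (-10)(45) − (-10)(45) = 0.
The determinant is zero, so the points are collinear.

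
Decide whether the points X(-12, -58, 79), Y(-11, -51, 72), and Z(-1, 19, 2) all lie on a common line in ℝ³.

XY = (1, 7, -7), XZ = (11, 77, -77).
Each component of XZ is 11 times the corresponding component of XY, so XZ = 11·XY and the points are collinear.

Yes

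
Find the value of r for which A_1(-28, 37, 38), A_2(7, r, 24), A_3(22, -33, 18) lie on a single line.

Collinearity requires A_1A_2 × A_1A_3 = 0; each component is linear in r.
The x-component gives (-20)r + (-240) = 0, so r = -12.
The remaining components then also vanish.

-12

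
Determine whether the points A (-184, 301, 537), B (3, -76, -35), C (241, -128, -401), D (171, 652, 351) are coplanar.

The four points are coplanar iff the 3×3 determinant with rows AB, AC, AD is zero.
Rows: (187, -377, -572), (425, -429, -938), (355, 351, -186).
Expanding along the first row: (187)(409032) − (-377)(253940) + (-572)(301470) = -216476.
Nonzero ⇒ not coplanar.

No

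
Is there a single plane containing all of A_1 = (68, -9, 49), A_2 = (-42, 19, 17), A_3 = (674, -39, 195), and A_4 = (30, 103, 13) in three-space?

Yes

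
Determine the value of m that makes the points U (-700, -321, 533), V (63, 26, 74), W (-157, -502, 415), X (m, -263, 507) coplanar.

-706

Coplanarity ⇔ det[UV; UW; UX] = 0.
Expanding, this is linear in m: (-124025)m + (-87561650) = 0.
So m = -706.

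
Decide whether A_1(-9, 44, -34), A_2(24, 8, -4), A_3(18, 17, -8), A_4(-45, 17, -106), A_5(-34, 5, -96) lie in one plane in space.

The plane through A_1, A_2, A_3 has normal n = A_1A_2 × A_1A_3 = (-126, -48, 81) and equation n·P = -3732.
Checking the remaining points: n·A_4 = -3732, n·A_5 = -3732.
All equal -3732, so all 5 points lie in one plane.

Yes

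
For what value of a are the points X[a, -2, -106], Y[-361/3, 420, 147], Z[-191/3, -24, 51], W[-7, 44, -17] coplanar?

184/3

Coplanarity ⇔ det[XY; XZ; XW] = 0.
Expanding, this is linear in a: (-36720)a + (2252160) = 0.
So a = 184/3.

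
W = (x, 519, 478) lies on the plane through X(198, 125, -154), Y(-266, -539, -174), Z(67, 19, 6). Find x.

A normal to the plane is n = XY × XZ = (-108360, 76860, -37800).
W lies in the plane iff n · XW = 0.
This gives (-108360)x + (27848520) = 0, so x = 257.

257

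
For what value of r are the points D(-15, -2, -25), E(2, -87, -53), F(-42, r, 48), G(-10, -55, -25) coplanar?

36

Normal to plane DEG: n = (-1484, -140, -476); plane equation n·P = 34440.
Requiring n·F = 34440: (-140)r + (39480) = 34440.
So r = 36.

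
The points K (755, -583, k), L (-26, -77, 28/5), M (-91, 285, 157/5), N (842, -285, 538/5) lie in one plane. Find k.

Coplanarity ⇔ det[KL; KM; KN] = 0.
Expanding, this is linear in k: (300696)k + (-100131768/5) = 0.
So k = 333/5.

333/5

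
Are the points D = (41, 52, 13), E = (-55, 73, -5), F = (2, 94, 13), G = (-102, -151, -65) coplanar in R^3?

Yes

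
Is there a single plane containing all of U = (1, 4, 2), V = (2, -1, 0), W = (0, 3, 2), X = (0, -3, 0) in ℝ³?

Yes

With U as base: UV = (1, -5, -2), UW = (-1, -1, 0), UX = (-1, -7, -2).
UW × UX = (2, -2, 6).
UV · (UW × UX) = 0.
The scalar triple product vanishes, so the four points are coplanar.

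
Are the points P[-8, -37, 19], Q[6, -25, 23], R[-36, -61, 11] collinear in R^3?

Yes

PQ = (14, 12, 4), PR = (-28, -24, -8).
Each component of PR is -2 times the corresponding component of PQ, so PR = -2·PQ and the points are collinear.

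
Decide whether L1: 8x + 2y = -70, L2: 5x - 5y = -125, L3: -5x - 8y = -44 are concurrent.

Yes

Intersecting L1 and L2: solving the 2×2 system gives (x, y) = (-12, 13).
Substitute into L3: (-5)(-12) + (-8)(13) = -44.
This equals -44, so (-12, 13) lies on all three lines and they are concurrent.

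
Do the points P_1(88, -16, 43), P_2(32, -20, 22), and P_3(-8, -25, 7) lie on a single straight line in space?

No

P_1P_2 = (-56, -4, -21), P_1P_3 = (-96, -9, -36).
P_1P_2 × P_1P_3 = (-45, 0, 120).
The cross product is nonzero, so the points do not lie on one line.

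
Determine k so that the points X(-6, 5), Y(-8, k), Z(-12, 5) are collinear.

5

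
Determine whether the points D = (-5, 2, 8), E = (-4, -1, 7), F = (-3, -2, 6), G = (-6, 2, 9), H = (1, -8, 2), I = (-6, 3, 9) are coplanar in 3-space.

Yes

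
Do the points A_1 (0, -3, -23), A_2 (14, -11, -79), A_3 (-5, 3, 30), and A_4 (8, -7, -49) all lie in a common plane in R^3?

With A_1 as base: A_1A_2 = (14, -8, -56), A_1A_3 = (-5, 6, 53), A_1A_4 = (8, -4, -26).
A_1A_3 × A_1A_4 = (56, 294, -28).
A_1A_2 · (A_1A_3 × A_1A_4) = 0.
The scalar triple product vanishes, so the four points are coplanar.

Yes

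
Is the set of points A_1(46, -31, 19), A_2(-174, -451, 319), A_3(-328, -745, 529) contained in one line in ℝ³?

A_1A_2 = (-220, -420, 300), A_1A_3 = (-374, -714, 510).
A_1A_2 × A_1A_3 = (0, 0, 0).
The cross product vanishes, so the three points are collinear.

Yes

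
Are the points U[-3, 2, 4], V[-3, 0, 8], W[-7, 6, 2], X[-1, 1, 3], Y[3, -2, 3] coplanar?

The plane through U, V, W has normal n = UV × UW = (-12, -16, -8) and equation n·P = -28.
Checking the remaining points: n·X = -28, n·Y = -28.
All equal -28, so all 5 points lie in one plane.

Yes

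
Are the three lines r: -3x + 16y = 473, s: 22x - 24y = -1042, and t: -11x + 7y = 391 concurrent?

The three lines meet at one point iff the augmented coefficient matrix [aᵢ bᵢ cᵢ] has rank < 3, i.e. its determinant vanishes.
Here the determinant is 0.
It vanishes, so the lines are concurrent at (-19, 26).

Yes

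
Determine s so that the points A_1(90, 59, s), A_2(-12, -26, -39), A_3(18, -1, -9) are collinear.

63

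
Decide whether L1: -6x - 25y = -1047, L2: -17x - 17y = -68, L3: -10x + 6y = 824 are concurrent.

Intersecting L1 and L2: solving the 2×2 system gives (x, y) = (-947/19, 1023/19).
Substitute into L3: (-10)(-947/19) + (6)(1023/19) = 15608/19.
But L3 requires 824 ≠ 15608/19, so the three lines have no common point.

No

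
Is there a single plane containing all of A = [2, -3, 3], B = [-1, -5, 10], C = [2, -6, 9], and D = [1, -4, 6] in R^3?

The four points are coplanar iff the 3×3 determinant with rows AB, AC, AD is zero.
Rows: (-3, -2, 7), (0, -3, 6), (-1, -1, 3).
Expanding along the first row: (-3)(-3) − (-2)(6) + (7)(-3) = 0.
Zero determinant ⇒ coplanar.

Yes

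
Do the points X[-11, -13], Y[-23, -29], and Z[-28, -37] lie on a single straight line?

XY = (-12, -16), XZ = (-17, -24).
Twice the signed area of △XYZ is (-12)(-24) − (-16)(-17) = 16.
The area is nonzero, so the three points are not collinear.

No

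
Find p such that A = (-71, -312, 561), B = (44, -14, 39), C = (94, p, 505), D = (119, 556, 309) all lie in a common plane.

Coplanarity ⇔ det[AB; AC; AD] = 0.
Expanding, this is linear in p: (70200)p + (-38048400) = 0.
So p = 542.

542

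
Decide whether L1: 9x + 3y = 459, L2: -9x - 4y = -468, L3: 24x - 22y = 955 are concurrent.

Intersecting L1 and L2: solving the 2×2 system gives (x, y) = (48, 9).
Substitute into L3: (24)(48) + (-22)(9) = 954.
But L3 requires 955 ≠ 954, so the three lines have no common point.

No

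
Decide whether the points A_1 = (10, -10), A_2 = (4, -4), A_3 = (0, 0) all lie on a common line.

A_1A_2 = (-6, 6), A_1A_3 = (-10, 10).
det[A_1A_2; A_1A_3] = (-6)(10) − (6)(-10) = 0.
The determinant is zero, so the points are collinear.

Yes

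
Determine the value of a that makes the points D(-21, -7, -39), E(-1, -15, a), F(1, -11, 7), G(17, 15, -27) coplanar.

The points are coplanar iff DE · (DF × DG) = 0.
Expanding, this is linear in a: (636)a + (-8268) = 0.
So a = 13.

13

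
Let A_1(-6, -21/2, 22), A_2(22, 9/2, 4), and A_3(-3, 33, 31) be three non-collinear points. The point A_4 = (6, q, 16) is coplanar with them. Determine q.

A normal to the plane is n = A_1A_2 × A_1A_3 = (918, -306, 1173).
A_4 lies in the plane iff n · A_1A_4 = 0.
This gives (-306)q + (765) = 0, so q = 5/2.

5/2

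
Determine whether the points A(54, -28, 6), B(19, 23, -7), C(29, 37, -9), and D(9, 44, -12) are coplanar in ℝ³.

Yes

A normal to the plane through A, B, C is n = AB × AC = (80, -200, -1000).
The plane has equation n·P = 3920. For D: n·D = 3920.
Equal, so D lies in the plane and all four are coplanar.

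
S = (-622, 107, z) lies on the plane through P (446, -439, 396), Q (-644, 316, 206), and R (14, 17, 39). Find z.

558

A normal to the plane is n = PQ × PR = (-182895, -307050, -170880).
S lies in the plane iff n · PS = 0.
This gives (-170880)z + (95351040) = 0, so z = 558.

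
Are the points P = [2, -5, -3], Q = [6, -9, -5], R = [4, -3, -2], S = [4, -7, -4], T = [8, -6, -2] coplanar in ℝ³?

The plane through P, Q, R has normal n = PQ × PR = (0, -8, 16) and equation n·X = -8.
Checking the remaining points: n·S = -8, n·T = 16.
Since n·T = 16 ≠ -8, T is off the plane and the points are not all coplanar.

No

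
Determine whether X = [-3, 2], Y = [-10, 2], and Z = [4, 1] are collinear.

XY = (-7, 0), XZ = (7, -1).
Twice the signed area of △XYZ is (-7)(-1) − (0)(7) = 7.
The area is nonzero, so the three points are not collinear.

No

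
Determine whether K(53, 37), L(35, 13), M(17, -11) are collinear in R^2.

KL = (-18, -24), KM = (-36, -48).
det[KL; KM] = (-18)(-48) − (-24)(-36) = 0.
The determinant is zero, so the points are collinear.

Yes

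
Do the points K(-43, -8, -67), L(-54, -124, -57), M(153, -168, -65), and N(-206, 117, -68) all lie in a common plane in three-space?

With K as base: KL = (-11, -116, 10), KM = (196, -160, 2), KN = (-163, 125, -1).
KM × KN = (-90, -130, -1580).
KL · (KM × KN) = 270.
Since 270 ≠ 0, the four points are not coplanar.

No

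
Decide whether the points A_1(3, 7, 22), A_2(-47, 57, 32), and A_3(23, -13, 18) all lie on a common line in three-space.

A_1A_2 = (-50, 50, 10), A_1A_3 = (20, -20, -4).
A_1A_2 × A_1A_3 = (0, 0, 0).
The cross product vanishes, so the three points are collinear.

Yes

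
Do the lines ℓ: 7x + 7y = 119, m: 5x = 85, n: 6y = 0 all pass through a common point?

Yes

The three lines meet at one point iff the augmented coefficient matrix [aᵢ bᵢ cᵢ] has rank < 3, i.e. its determinant vanishes.
Here the determinant is 0.
It vanishes, so the lines are concurrent at (17, 0).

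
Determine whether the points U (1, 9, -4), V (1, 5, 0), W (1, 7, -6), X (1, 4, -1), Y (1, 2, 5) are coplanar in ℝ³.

The plane through U, V, W has normal n = UV × UW = (16, 0, 0) and equation n·P = 16.
Checking the remaining points: n·X = 16, n·Y = 16.
All equal 16, so all 5 points lie in one plane.

Yes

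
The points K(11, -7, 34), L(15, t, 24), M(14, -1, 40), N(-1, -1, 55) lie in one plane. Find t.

-11

The points are coplanar iff KL · (KM × KN) = 0.
Expanding, this is linear in t: (-135)t + (-1485) = 0.
So t = -11.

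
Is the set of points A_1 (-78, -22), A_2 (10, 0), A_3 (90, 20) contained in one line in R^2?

A_1A_2 = (88, 22), A_1A_3 = (168, 42).
Twice the signed area of △A_1A_2A_3 is (88)(42) − (22)(168) = 0.
The triangle is degenerate (zero area), so the points are collinear.

Yes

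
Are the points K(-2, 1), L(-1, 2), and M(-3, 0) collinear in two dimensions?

Yes

KL = (1, 1), KM = (-1, -1).
Checking proportionality: KM = -1·KL, so the vectors are parallel and the points are collinear.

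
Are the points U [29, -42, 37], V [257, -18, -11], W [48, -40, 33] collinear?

UV = (228, 24, -48), UW = (19, 2, -4).
UV × UW = (0, 0, 0).
The cross product vanishes, so the three points are collinear.

Yes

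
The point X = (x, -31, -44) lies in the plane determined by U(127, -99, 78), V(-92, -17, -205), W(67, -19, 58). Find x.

13

The plane through U, V, W has equation 21000x + 12600y − 12600z = 436800.
Substituting X: (21000)x + (163800) = 436800, so x = 13.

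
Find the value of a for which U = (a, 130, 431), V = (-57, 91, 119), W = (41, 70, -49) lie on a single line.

-239

Direction VW = (98, -21, -168). From the y-coordinate of U, the parameter along the line is τ = (130 − 91)/(-21) = -13/7.
Then a = (-57) + (-13/7)·(98) = -239.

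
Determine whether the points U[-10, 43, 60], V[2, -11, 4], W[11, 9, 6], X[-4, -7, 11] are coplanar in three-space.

No

A normal to the plane through U, V, W is n = UV × UW = (1012, -528, 726).
The plane has equation n·P = 10736. For X: n·X = 7634.
7634 ≠ 10736, so X is off the plane.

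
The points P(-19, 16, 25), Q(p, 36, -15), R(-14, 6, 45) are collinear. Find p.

Collinearity requires PQ × PR = 0; each component is linear in p.
The y-component gives (-20)p + (-580) = 0, so p = -29.
The remaining components then also vanish.

-29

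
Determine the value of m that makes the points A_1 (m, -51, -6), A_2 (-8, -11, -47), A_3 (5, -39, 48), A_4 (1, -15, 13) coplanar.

-4

The points are coplanar iff A_1A_2 · (A_1A_3 × A_1A_4) = 0.
Expanding, this is linear in m: (1300)m + (5200) = 0.
So m = -4.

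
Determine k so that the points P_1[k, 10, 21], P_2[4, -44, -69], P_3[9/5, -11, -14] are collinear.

Direction P_2P_3 = (-11/5, 33, 55). From the y-coordinate of P_1, the parameter along the line is τ = (10 − (-44))/33 = 18/11.
Then k = 4 + 18/11·(-11/5) = 2/5.

2/5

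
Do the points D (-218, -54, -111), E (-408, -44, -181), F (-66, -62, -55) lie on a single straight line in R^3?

Yes

DE = (-190, 10, -70), DF = (152, -8, 56).
Each component of DF is -4/5 times the corresponding component of DE, so DF = -4/5·DE and the points are collinear.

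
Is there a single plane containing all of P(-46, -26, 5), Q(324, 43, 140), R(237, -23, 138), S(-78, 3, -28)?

No

With P as base: PQ = (370, 69, 135), PR = (283, 3, 133), PS = (-32, 29, -33).
PR × PS = (-3956, 5083, 8303).
PQ · (PR × PS) = 7912.
Since 7912 ≠ 0, the four points are not coplanar.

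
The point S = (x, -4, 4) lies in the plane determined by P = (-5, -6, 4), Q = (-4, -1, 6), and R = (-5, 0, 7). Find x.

-3

A normal to the plane is n = PQ × PR = (3, -3, 6).
S lies in the plane iff n · PS = 0.
This gives (3)x + (9) = 0, so x = -3.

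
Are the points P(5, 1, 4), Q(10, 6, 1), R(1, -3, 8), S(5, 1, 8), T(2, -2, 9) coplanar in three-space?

Yes

The plane through P, Q, R has normal n = PQ × PR = (8, -8, 0) and equation n·X = 32.
Checking the remaining points: n·S = 32, n·T = 32.
All equal 32, so all 5 points lie in one plane.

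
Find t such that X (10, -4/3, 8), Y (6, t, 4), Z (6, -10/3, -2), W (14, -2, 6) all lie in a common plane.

Normal to plane XZW: n = (-8/3, -48, 32/3); plane equation n·P = 368/3.
Requiring n·Y = 368/3: (-48)t + (80/3) = 368/3.
So t = -2.

-2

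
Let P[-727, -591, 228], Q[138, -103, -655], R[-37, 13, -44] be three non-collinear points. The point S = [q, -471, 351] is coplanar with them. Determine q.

The plane through P, Q, R has equation 400596x − 373990y + 185740z = -27856482.
Substituting S: (400596)q + (241344030) = -27856482, so q = -672.

-672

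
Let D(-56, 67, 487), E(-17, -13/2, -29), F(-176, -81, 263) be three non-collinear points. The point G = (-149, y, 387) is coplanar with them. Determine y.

The plane through D, E, F has equation −59904x + 70656y − 14592z = 982272.
Substituting G: (70656)y + (3278592) = 982272, so y = -65/2.

-65/2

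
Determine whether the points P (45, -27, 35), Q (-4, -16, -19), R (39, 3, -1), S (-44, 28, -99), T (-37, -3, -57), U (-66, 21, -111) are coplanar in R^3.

No

The plane through P, Q, R has normal n = PQ × PR = (1224, -1440, -1404) and equation n·X = 44820.
Checking the remaining points: n·S = 44820, n·T = 39060, n·U = 44820.
Since n·T = 39060 ≠ 44820, T is off the plane and the points are not all coplanar.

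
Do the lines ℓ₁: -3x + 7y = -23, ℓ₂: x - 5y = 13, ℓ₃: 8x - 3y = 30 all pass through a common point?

The three lines meet at one point iff the augmented coefficient matrix [aᵢ bᵢ cᵢ] has rank < 3, i.e. its determinant vanishes.
Here the determinant is 0.
It vanishes, so the lines are concurrent at (3, -2).

Yes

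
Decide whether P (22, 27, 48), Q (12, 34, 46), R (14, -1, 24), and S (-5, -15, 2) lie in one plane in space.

Yes

With P as base: PQ = (-10, 7, -2), PR = (-8, -28, -24), PS = (-27, -42, -46).
PR × PS = (280, 280, -420).
PQ · (PR × PS) = 0.
The scalar triple product vanishes, so the four points are coplanar.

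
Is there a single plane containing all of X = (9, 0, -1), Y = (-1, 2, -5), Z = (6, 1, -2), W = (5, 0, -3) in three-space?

Yes

The four points are coplanar iff the 3×3 determinant with rows XY, XZ, XW is zero.
Rows: (-10, 2, -4), (-3, 1, -1), (-4, 0, -2).
Expanding along the first row: (-10)(-2) − (2)(2) + (-4)(4) = 0.
Zero determinant ⇒ coplanar.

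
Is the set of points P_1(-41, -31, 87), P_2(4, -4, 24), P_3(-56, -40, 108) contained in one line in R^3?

Yes

P_1P_2 = (45, 27, -63), P_1P_3 = (-15, -9, 21).
P_1P_2 × P_1P_3 = (0, 0, 0).
The cross product vanishes, so the three points are collinear.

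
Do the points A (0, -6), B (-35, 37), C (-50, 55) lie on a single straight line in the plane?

No

AB = (-35, 43), AC = (-50, 61).
If collinear, AC would be a scalar multiple of AB. But (-35)·(61) ≠ (43)·(-50) (difference 15), so they are not parallel; the points are not collinear.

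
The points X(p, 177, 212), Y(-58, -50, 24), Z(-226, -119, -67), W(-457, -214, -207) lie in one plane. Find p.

Coplanarity ⇔ det[XY; XZ; XW] = 0.
Expanding, this is linear in p: (-1015)p + (504455) = 0.
So p = 497.

497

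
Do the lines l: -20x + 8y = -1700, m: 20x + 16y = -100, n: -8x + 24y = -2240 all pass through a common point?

Lines aᵢx + bᵢy = cᵢ with pairwise distinct directions are concurrent exactly when det[aᵢ bᵢ cᵢ] = 0.
Here the determinant is 0.
It vanishes, so the lines are concurrent at (55, -75).

Yes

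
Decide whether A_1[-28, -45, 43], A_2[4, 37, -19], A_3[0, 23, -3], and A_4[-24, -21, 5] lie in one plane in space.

Yes

A normal to the plane through A_1, A_2, A_3 is n = A_1A_2 × A_1A_3 = (444, -264, -120).
The plane has equation n·P = -5712. For A_4: n·A_4 = -5712.
Equal, so A_4 lies in the plane and all four are coplanar.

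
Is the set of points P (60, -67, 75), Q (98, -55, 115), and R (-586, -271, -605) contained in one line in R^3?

Yes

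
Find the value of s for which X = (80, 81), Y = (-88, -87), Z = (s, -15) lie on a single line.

Collinearity: (Z − X) must be parallel to (Y − X) = (-168, -168).
Cross-multiplying the components: (s − 80)·(-168) = (-96)·(-168).
Solving gives s = -16.

-16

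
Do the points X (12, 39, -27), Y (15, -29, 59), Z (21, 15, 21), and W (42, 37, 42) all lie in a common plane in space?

The four points are coplanar iff the 3×3 determinant with rows XY, XZ, XW is zero.
Rows: (3, -68, 86), (9, -24, 48), (30, -2, 69).
Expanding along the first row: (3)(-1560) − (-68)(-819) + (86)(702) = 0.
Zero determinant ⇒ coplanar.

Yes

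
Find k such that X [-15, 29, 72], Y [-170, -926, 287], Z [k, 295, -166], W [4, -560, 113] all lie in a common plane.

251

The points are coplanar iff XY · (XZ × XW) = 0.
Expanding, this is linear in k: (-87480)k + (21957480) = 0.
So k = 251.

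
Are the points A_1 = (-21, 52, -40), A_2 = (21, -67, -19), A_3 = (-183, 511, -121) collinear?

A_1A_2 = (42, -119, 21), A_1A_3 = (-162, 459, -81).
Each component of A_1A_3 is -27/7 times the corresponding component of A_1A_2, so A_1A_3 = -27/7·A_1A_2 and the points are collinear.

Yes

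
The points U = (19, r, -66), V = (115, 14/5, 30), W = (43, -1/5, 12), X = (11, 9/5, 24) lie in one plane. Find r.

The points are coplanar iff UV · (UW × UX) = 0.
Expanding, this is linear in r: (-1440)r + (-19008) = 0.
So r = -66/5.

-66/5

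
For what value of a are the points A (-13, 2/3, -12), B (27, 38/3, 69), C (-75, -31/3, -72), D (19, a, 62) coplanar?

Coplanarity ⇔ det[AB; AC; AD] = 0.
Expanding, this is linear in a: (-2622)a + (29716) = 0.
So a = 34/3.

34/3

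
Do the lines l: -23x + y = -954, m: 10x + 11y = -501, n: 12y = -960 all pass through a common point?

Intersecting l and m: solving the 2×2 system gives (x, y) = (9993/263, -21063/263).
Substitute into n: (0)(9993/263) + (12)(-21063/263) = -252756/263.
But n requires -960 ≠ -252756/263, so the three lines have no common point.

No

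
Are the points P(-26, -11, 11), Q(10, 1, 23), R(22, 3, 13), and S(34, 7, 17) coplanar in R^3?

Yes

With P as base: PQ = (36, 12, 12), PR = (48, 14, 2), PS = (60, 18, 6).
PR × PS = (48, -168, 24).
PQ · (PR × PS) = 0.
The scalar triple product vanishes, so the four points are coplanar.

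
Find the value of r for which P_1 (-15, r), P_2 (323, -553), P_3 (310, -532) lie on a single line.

The three points are collinear iff det[P_1P_2; P_1P_3] = 0.
This determinant is linear in r: (-13)r + (-91) = 0, so r = -7.

-7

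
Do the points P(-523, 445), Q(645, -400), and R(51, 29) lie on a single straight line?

PQ = (1168, -845), PR = (574, -416).
If collinear, PR would be a scalar multiple of PQ. But (1168)·(-416) ≠ (-845)·(574) (difference -858), so they are not parallel; the points are not collinear.

No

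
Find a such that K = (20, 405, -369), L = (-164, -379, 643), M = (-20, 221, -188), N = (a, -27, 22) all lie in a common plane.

Normal to plane KLM: n = (44304, -7176, 2496); plane equation n·P = -2941224.
Requiring n·N = -2941224: (44304)a + (248664) = -2941224.
So a = -72.

-72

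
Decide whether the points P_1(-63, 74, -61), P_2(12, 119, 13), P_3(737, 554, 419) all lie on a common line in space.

No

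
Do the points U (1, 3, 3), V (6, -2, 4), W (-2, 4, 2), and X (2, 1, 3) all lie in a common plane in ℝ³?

A normal to the plane through U, V, W is n = UV × UW = (4, 2, -10).
The plane has equation n·P = -20. For X: n·X = -20.
Equal, so X lies in the plane and all four are coplanar.

Yes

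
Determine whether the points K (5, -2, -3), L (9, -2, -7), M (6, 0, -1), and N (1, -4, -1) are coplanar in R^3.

The four points are coplanar iff the 3×3 determinant with rows KL, KM, KN is zero.
Rows: (4, 0, -4), (1, 2, 2), (-4, -2, 2).
Expanding along the first row: (4)(8) − (0)(10) + (-4)(6) = 8.
Nonzero ⇒ not coplanar.

No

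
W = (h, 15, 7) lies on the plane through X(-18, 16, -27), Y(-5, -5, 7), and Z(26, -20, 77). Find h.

-2

The plane through X, Y, Z has equation −960x + 144y + 456z = 7272.
Substituting W: (-960)h + (5352) = 7272, so h = -2.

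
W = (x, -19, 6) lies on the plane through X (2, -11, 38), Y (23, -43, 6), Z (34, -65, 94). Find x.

8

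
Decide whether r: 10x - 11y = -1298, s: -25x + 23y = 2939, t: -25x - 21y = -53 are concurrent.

Yes

Lines aᵢx + bᵢy = cᵢ with pairwise distinct directions are concurrent exactly when det[aᵢ bᵢ cᵢ] = 0.
Here the determinant is 0.
It vanishes, so the lines are concurrent at (-55, 68).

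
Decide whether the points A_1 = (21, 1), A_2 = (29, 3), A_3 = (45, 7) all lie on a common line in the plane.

A_1A_2 = (8, 2), A_1A_3 = (24, 6).
Checking proportionality: A_1A_3 = 3·A_1A_2, so the vectors are parallel and the points are collinear.

Yes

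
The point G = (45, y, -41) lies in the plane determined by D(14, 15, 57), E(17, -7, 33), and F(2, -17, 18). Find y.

The plane through D, E, F has equation 90x + 405y − 360z = -13185.
Substituting G: (405)y + (18810) = -13185, so y = -79.

-79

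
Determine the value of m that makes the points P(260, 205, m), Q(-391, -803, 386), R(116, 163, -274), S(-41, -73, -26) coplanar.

The points are coplanar iff PQ · (PR × PS) = 0.
Expanding, this is linear in m: (-32010)m + (-19910220) = 0.
So m = -622.

-622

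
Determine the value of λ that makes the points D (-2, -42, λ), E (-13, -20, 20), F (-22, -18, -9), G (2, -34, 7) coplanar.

Coplanarity ⇔ det[DE; DF; DG] = 0.
Expanding, this is linear in λ: (-96)λ + (-5472) = 0.
So λ = -57.

-57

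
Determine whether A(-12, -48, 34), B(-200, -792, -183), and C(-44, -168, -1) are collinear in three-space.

No

AB = (-188, -744, -217), AC = (-32, -120, -35).
Comparing components 3 and 1: (-217)(-32) − (-188)(-35) = 364 ≠ 0, so AB and AC are not parallel and the points are not collinear.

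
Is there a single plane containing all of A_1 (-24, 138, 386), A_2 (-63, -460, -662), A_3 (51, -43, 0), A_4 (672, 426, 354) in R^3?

Yes

With A_1 as base: A_1A_2 = (-39, -598, -1048), A_1A_3 = (75, -181, -386), A_1A_4 = (696, 288, -32).
A_1A_3 × A_1A_4 = (116960, -266256, 147576).
A_1A_2 · (A_1A_3 × A_1A_4) = 0.
The scalar triple product vanishes, so the four points are coplanar.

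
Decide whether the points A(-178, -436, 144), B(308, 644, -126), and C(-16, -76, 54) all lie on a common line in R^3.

AB = (486, 1080, -270), AC = (162, 360, -90).
Each component of AC is 1/3 times the corresponding component of AB, so AC = 1/3·AB and the points are collinear.

Yes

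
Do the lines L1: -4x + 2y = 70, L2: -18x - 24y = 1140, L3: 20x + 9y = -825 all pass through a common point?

Yes

The three lines meet at one point iff the augmented coefficient matrix [aᵢ bᵢ cᵢ] has rank < 3, i.e. its determinant vanishes.
Here the determinant is 0.
It vanishes, so the lines are concurrent at (-30, -25).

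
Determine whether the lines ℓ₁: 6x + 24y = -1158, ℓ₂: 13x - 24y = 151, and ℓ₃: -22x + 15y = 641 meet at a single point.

The three lines meet at one point iff the augmented coefficient matrix [aᵢ bᵢ cᵢ] has rank < 3, i.e. its determinant vanishes.
Here the determinant is 0.
It vanishes, so the lines are concurrent at (-53, -35).

Yes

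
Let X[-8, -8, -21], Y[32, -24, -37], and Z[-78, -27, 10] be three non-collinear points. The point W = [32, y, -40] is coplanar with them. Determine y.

The plane through X, Y, Z has equation −800x − 120y − 1880z = 46840.
Substituting W: (-120)y + (49600) = 46840, so y = 23.

23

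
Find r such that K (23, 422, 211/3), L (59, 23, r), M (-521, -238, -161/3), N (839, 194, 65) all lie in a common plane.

9

The points are coplanar iff KL · (KM × KN) = 0.
Expanding, this is linear in r: (662592)r + (-5963328) = 0.
So r = 9.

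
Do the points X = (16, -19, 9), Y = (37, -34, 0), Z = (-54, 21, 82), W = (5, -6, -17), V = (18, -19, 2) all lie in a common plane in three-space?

No

The plane through X, Y, Z has normal n = XY × XZ = (-735, -903, -210) and equation n·P = 3507.
Checking the remaining points: n·W = 5313, n·V = 3507.
Since n·W = 5313 ≠ 3507, W is off the plane and the points are not all coplanar.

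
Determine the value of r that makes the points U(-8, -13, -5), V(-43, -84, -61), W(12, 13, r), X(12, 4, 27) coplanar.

The points are coplanar iff UV · (UW × UX) = 0.
Expanding, this is linear in r: (-825)r + (22275) = 0.
So r = 27.

27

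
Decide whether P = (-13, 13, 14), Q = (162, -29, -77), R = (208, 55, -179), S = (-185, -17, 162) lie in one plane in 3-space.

A normal to the plane through P, Q, R is n = PQ × PR = (11928, 13664, 16632).
The plane has equation n·X = 255416. For S: n·S = 255416.
Equal, so S lies in the plane and all four are coplanar.

Yes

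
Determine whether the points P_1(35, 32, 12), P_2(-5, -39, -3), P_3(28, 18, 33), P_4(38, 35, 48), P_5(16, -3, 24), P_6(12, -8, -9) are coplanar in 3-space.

Yes

The plane through P_1, P_2, P_3 has normal n = P_1P_2 × P_1P_3 = (-1701, 945, 63) and equation n·P = -28539.
Checking the remaining points: n·P_4 = -28539, n·P_5 = -28539, n·P_6 = -28539.
All equal -28539, so all 6 points lie in one plane.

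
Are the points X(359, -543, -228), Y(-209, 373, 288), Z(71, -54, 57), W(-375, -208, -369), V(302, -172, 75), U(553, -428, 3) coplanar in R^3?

No

The plane through X, Y, Z has normal n = XY × XZ = (8736, 13272, -13944) and equation n·P = -891240.
Checking the remaining points: n·W = -891240, n·V = -690312, n·U = -891240.
Since n·V = -690312 ≠ -891240, V is off the plane and the points are not all coplanar.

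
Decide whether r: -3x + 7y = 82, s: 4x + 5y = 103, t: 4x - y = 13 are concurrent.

Intersecting r and s: solving the 2×2 system gives (x, y) = (311/43, 637/43).
Substitute into t: (4)(311/43) + (-1)(637/43) = 607/43.
But t requires 13 ≠ 607/43, so the three lines have no common point.

No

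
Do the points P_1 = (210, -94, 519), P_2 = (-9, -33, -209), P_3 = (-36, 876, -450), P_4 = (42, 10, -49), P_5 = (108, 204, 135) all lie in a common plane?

The plane through P_1, P_2, P_3 has normal n = P_1P_2 × P_1P_3 = (647051, -33123, -197424) and equation n·P = 36531216.
Checking the remaining points: n·P_4 = 36518688, n·P_5 = 36472176.
Since n·P_4 = 36518688 ≠ 36531216, P_4 is off the plane and the points are not all coplanar.

No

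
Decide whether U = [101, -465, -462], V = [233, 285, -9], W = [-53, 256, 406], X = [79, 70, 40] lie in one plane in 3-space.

The four points are coplanar iff the 3×3 determinant with rows UV, UW, UX is zero.
Rows: (132, 750, 453), (-154, 721, 868), (-22, 535, 502).
Expanding along the first row: (132)(-102438) − (750)(-58212) + (453)(-66528) = 0.
Zero determinant ⇒ coplanar.

Yes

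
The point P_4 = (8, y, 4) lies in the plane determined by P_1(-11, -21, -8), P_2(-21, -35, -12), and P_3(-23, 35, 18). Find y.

16

The plane through P_1, P_2, P_3 has equation −140x + 308y − 728z = 896.
Substituting P_4: (308)y + (-4032) = 896, so y = 16.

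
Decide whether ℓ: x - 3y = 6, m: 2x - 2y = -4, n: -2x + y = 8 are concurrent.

Yes

Lines aᵢx + bᵢy = cᵢ with pairwise distinct directions are concurrent exactly when det[aᵢ bᵢ cᵢ] = 0.
Here the determinant is 0.
It vanishes, so the lines are concurrent at (-6, -4).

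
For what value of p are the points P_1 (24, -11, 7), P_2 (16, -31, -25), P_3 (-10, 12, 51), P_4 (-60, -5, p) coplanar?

31

Normal to plane P_1P_2P_3: n = (-144, 1440, -864); plane equation n·P = -25344.
Requiring n·P_4 = -25344: (-864)p + (1440) = -25344.
So p = 31.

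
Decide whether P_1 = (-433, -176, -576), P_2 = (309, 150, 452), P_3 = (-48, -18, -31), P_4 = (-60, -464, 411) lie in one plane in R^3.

A normal to the plane through P_1, P_2, P_3 is n = P_1P_2 × P_1P_3 = (15246, -8610, -8274).
The plane has equation n·P = -320334. For P_4: n·P_4 = -320334.
Equal, so P_4 lies in the plane and all four are coplanar.

Yes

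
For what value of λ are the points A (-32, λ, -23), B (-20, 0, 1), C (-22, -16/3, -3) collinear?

-32

Direction BC = (-2, -16/3, -4). From the x-coordinate of A, the parameter along the line is τ = (-32 − (-20))/(-2) = 6.
Then λ = 0 + 6·(-16/3) = -32.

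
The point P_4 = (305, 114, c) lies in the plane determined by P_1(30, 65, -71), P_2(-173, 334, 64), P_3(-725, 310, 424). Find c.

-250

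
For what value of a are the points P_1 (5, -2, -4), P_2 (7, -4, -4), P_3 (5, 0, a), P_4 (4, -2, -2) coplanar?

-8

Coplanarity ⇔ det[P_1P_2; P_1P_3; P_1P_4] = 0.
Expanding, this is linear in a: (2)a + (16) = 0.
So a = -8.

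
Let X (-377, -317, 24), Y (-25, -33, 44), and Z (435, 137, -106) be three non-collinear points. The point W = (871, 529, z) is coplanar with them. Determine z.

-46

A normal to the plane is n = XY × XZ = (-46000, 62000, -70800).
W lies in the plane iff n · XW = 0.
This gives (-70800)z + (-3256800) = 0, so z = -46.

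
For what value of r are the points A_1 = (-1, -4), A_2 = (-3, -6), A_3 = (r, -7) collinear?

-4

The three points are collinear iff det[A_1A_2; A_1A_3] = 0.
This determinant is linear in r: (2)r + (8) = 0, so r = -4.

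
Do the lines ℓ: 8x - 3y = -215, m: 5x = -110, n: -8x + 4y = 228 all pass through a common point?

Yes

Lines aᵢx + bᵢy = cᵢ with pairwise distinct directions are concurrent exactly when det[aᵢ bᵢ cᵢ] = 0.
Here the determinant is 0.
It vanishes, so the lines are concurrent at (-22, 13).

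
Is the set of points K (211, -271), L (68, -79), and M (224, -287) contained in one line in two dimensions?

No

KL = (-143, 192), KM = (13, -16).
If collinear, KM would be a scalar multiple of KL. But (-143)·(-16) ≠ (192)·(13) (difference -208), so they are not parallel; the points are not collinear.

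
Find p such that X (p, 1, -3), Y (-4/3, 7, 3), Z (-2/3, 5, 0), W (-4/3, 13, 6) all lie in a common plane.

Coplanarity ⇔ det[XY; XZ; XW] = 0.
Expanding, this is linear in p: (-12)p + (-4) = 0.
So p = -1/3.

-1/3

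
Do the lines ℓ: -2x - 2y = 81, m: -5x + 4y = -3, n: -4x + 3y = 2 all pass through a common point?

Lines aᵢx + bᵢy = cᵢ with pairwise distinct directions are concurrent exactly when det[aᵢ bᵢ cᵢ] = 0.
Here the determinant is 3.
Nonzero, so no common point exists.

No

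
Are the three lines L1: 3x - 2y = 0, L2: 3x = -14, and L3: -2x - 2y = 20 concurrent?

The three lines meet at one point iff the augmented coefficient matrix [aᵢ bᵢ cᵢ] has rank < 3, i.e. its determinant vanishes.
Here the determinant is -20.
Nonzero, so no common point exists.

No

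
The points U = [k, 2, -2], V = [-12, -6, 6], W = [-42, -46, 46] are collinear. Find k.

-6

Collinearity requires UV × UW = 0; each component is linear in k.
The y-component gives (40)k + (240) = 0, so k = -6.
The remaining components then also vanish.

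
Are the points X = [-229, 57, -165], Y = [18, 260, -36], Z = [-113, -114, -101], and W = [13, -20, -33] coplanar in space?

No

A normal to the plane through X, Y, Z is n = XY × XZ = (35051, -844, -65785).
The plane has equation n·P = 2779738. For W: n·W = 2643448.
2643448 ≠ 2779738, so W is off the plane.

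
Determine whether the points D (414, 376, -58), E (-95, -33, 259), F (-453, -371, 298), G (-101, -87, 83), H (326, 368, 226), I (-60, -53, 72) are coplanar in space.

The plane through D, E, F has normal n = DE × DF = (91195, -93635, 25620) and equation n·P = 1062010.
Checking the remaining points: n·G = 1062010, n·H = 1062010, n·I = 1335595.
Since n·I = 1335595 ≠ 1062010, I is off the plane and the points are not all coplanar.

No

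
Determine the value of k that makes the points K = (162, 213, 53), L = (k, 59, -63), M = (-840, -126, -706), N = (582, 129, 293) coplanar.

The points are coplanar iff KL · (KM × KN) = 0.
Expanding, this is linear in k: (-145116)k + (9287424) = 0.
So k = 64.

64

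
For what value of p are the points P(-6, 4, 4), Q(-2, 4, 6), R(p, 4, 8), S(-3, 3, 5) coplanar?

Coplanarity ⇔ det[PQ; PR; PS] = 0.
Expanding, this is linear in p: (-2)p + (4) = 0.
So p = 2.

2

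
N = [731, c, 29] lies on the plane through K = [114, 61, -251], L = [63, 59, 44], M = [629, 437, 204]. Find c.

Coplanarity requires KL · (KM × KN) = 0.
KL = (-51, -2, 295), KM = (515, 376, 455); the triple product is linear in c with coefficient 175130 and constant term -84762920.
Setting it to zero: c = 484.

484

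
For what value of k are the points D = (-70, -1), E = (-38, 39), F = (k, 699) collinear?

The three points are collinear iff det[DE; DF] = 0.
This determinant is linear in k: (-40)k + (19600) = 0, so k = 490.

490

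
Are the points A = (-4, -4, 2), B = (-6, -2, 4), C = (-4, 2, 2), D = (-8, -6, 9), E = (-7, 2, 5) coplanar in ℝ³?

The plane through A, B, C has normal n = AB × AC = (-12, 0, -12) and equation n·P = 24.
Checking the remaining points: n·D = -12, n·E = 24.
Since n·D = -12 ≠ 24, D is off the plane and the points are not all coplanar.

No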